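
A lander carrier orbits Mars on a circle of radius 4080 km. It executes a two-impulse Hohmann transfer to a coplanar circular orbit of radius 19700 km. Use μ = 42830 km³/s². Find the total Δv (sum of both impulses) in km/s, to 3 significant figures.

Δv = 1.54 km/s

Semi-major axis of the transfer orbit: a_t = (4080 + 19700)/2 = 11890 km.
Circular speed at r₁: v₁ = √(μ/r₁) = √(42830/4080) = 3.2400 km/s.
On the transfer ellipse at r₁, vis-viva equation gives v_p = √[μ(2/r₁ − 1/a_t)] = 4.1705 km/s.
First burn Δv₁ = |v_p − v₁| = 0.9305 km/s.
At r₂, v₂ = √(μ/r₂) = 1.4745 km/s.
Transfer-orbit speed at r₂: v_a = √[μ(2/r₂ − 1/a_t)] = 0.86373 km/s.
Second burn Δv₂ = |v₂ − v_a| = 0.6108 km/s.
Total Δv = Δv₁ + Δv₂ = 1.541 km/s.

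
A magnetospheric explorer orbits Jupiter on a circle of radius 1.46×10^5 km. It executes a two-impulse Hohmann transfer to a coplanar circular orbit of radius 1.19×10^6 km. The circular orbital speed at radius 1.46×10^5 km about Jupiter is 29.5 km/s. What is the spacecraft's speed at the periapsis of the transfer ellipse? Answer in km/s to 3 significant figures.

v = 39.4 km/s

From the circular-orbit relation v² = μ/r at r = 1.46×10^5 km: μ = v²r = (29.5)² × 1.46×10^5 = 1.27056×10^8 km³/s².
Transfer-ellipse semi-major axis a_t = (r₁ + r₂)/2 = (1.460×10^5 + 1.190×10^6)/2 = 6.680×10^5 km.
At periapsis, r = 1.460×10^5 km.
Vis-viva: v = √[μ(2/r − 1/a_t)] = √[1.27056×10^8 × (2/1.460×10^5 − 1/6.680×10^5)] = 39.37 km/s.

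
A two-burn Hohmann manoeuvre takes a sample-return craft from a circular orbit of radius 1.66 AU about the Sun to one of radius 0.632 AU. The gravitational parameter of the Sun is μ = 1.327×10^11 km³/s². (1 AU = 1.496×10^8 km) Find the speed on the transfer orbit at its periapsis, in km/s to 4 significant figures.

v = 45.09 km/s

In km: r₁ = 1.66 × 1.496×10^8 = 2.48336×10^8 km; r₂ = 0.632 × 1.496×10^8 = 9.45472×10^7 km.
The Hohmann ellipse has a_t = (r₁ + r₂)/2 = 1.714416×10^8 km.
The periapsis of the transfer ellipse is at r = 9.45472×10^7 km.
From the vis-viva equation, v = √[μ(2/r − 1/a_t)] = 45.09 km/s.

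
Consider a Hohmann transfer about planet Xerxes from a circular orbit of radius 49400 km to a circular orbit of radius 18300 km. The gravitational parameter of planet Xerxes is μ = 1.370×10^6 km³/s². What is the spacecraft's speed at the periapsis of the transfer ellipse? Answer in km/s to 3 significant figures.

Transfer-ellipse semi-major axis a_t = (r₁ + r₂)/2 = (49400 + 18300)/2 = 33850 km.
The periapsis of the transfer ellipse is at r = 18300 km.
Vis-viva: v = √[μ(2/r − 1/a_t)] = √[1.370×10^6 × (2/18300 − 1/33850)] = 10.45 km/s.

v = 10.5 km/s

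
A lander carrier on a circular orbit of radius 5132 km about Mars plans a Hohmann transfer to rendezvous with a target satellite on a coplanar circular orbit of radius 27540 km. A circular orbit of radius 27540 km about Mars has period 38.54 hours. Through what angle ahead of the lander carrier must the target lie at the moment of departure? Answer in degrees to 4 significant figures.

φ = 97.77°

From Kepler's third law T² = 4π²r³/μ at r = 27540 km, T = 38.54 hours = 38.54 × 3600 s = 1.38744×10^5 s: μ = 4π²r³/T² = 42837.4 km³/s².
Semi-major axis of the transfer orbit: a_t = (5132 + 27540)/2 = 16336 km.
The half-period of the transfer ellipse is t = π√(a_t³/μ) = 31690 s.
The target's mean motion on its circular orbit is ω₂ = √(μ/r₂³) = 4.529×10^-5 rad/s.
Angle swept by the target during transfer: ω₂·t = 1.4352 rad = 82.23°.
Arrival is 180° from departure on the ellipse, so φ = 180° − 82.23° = 97.77°.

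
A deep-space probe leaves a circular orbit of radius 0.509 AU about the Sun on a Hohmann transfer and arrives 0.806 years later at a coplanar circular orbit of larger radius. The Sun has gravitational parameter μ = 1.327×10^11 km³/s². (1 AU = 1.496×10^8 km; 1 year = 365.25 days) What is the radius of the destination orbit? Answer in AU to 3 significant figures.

r₂ = 2.24 AU

In km: r₁ = 0.509 × 1.496×10^8 = 7.61464×10^7 km.
Transfer time t = 0.806 years × 365.25 × 86400 s = 2.54354256×10^7 s, and t = π√(a_t³/μ).
So a_t = (μ t²/π²)^(1/3) = (1.327×10^11 × (2.54354256×10^7)² / π²)^(1/3) = 2.0566×10^8 km.
Since a_t = (r₁ + r₂)/2, r₂ = 2a_t − r₁ = 2×2.0566×10^8 − 7.61464×10^7 = 3.351736×10^8 km.
In AU: r₂ = 3.351736×10^8 / 1.496×10^8 = 2.24 AU.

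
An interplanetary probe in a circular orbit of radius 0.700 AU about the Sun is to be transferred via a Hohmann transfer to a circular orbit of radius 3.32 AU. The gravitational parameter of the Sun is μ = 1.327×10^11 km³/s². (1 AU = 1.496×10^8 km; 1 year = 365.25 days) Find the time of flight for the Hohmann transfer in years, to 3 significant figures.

t = 1.42 years

In km: r₁ = 0.700 × 1.496×10^8 = 1.0472×10^8 km; r₂ = 3.32 × 1.496×10^8 = 4.96672×10^8 km.
Semi-major axis of the transfer orbit: a_t = (1.0472×10^8 + 4.96672×10^8)/2 = 3.00696×10^8 km.
Half the transfer-orbit period gives t = π√(a_t³/μ) = 4.4968×10^7 s.
Converting: 4.4968×10^7 s ÷ 3.15576×10^7 s/year (365.25 × 86400) = 1.42 years.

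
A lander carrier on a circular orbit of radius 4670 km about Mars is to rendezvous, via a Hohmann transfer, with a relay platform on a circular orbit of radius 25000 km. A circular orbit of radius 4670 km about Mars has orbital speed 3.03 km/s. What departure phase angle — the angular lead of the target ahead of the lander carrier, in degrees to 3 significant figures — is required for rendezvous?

From the circular-orbit relation v² = μ/r at r = 4670 km: μ = v²r = (3.03)² × 4670 = 42874.8 km³/s².
Transfer-ellipse semi-major axis a_t = (r₁ + r₂)/2 = (4670 + 25000)/2 = 14835 km.
The half-period of the transfer ellipse is t = π√(a_t³/μ) = 27410 s.
Target angular speed ω₂ = √(μ/r₂³) = 5.238×10^-5 rad/s.
Angle swept by the target during transfer: ω₂·t = 1.436 rad = 82.28°.
Arrival is 180° from departure on the ellipse, so φ = 180° − 82.28° = 97.7°.

φ = 97.7°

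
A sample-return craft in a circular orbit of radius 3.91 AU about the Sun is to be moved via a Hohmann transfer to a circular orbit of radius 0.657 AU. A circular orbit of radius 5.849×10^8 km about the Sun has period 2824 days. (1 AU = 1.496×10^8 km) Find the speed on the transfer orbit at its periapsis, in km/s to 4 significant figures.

From Kepler's third law T² = 4π²r³/μ at r = 5.849×10^8 km, T = 2824 days = 2824 × 86400 s = 2.439936×10^8 s: μ = 4π²r³/T² = 1.32693×10^11 km³/s².
In km: r₁ = 3.91 × 1.496×10^8 = 5.84936×10^8 km; r₂ = 0.657 × 1.496×10^8 = 9.82872×10^7 km.
The Hohmann ellipse has a_t = (r₁ + r₂)/2 = 3.416116×10^8 km.
At periapsis, r = 9.82872×10^7 km.
Applying v² = μ(2/r − 1/a_t): v = 48.08 km/s.

v = 48.08 km/s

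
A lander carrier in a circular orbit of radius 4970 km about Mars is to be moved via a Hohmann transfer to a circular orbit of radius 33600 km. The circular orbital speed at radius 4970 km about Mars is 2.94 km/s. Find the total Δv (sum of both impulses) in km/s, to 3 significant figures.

Δv = 1.50 km/s

From the circular-orbit relation v² = μ/r at r = 4970 km: μ = v²r = (2.94)² × 4970 = 42958.7 km³/s².
Semi-major axis of the transfer orbit: a_t = (4970 + 33600)/2 = 19285 km.
At r₁ the circular-orbit speed is v₁ = √(μ/r₁) = 2.9400 km/s.
On the transfer ellipse at r₁, v² = μ(2/r − 1/a) gives v_p = √[μ(2/r₁ − 1/a_t)] = 3.8807 km/s.
First burn Δv₁ = |v_p − v₁| = 0.9407 km/s.
Circular speed at r₂: v₂ = √(μ/r₂) = 1.1307 km/s.
Transfer-orbit speed at r₂: v_a = √[μ(2/r₂ − 1/a_t)] = 0.57402 km/s.
Second burn Δv₂ = |v₂ − v_a| = 0.5567 km/s.
Δv = Δv₁ + Δv₂ = 0.9407 + 0.5567 = 1.497 km/s.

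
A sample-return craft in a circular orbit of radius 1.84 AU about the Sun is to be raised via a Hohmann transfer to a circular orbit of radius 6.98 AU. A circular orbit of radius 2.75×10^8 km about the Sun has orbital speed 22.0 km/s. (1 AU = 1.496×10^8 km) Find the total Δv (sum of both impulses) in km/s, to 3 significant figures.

From the circular-orbit relation v² = μ/r at r = 2.75×10^8 km: μ = v²r = (22.0)² × 2.75×10^8 = 1.33100×10^11 km³/s².
In km: r₁ = 1.84 × 1.496×10^8 = 2.75264×10^8 km; r₂ = 6.98 × 1.496×10^8 = 1.044208×10^9 km.
Transfer-ellipse semi-major axis a_t = (r₁ + r₂)/2 = (2.75264×10^8 + 1.044208×10^9)/2 = 6.59736×10^8 km.
Circular speed at r₁: v₁ = √(μ/r₁) = √(1.33100×10^11/2.75264×10^8) = 21.989 km/s.
Transfer-orbit speed at r₁ (vis-viva): v_p = √[μ(2/r₁ − 1/a_t)] = 27.664 km/s.
First burn Δv₁ = |v_p − v₁| = 5.675 km/s.
At r₂, v₂ = √(μ/r₂) = 11.29 km/s.
Transfer-orbit speed at r₂: v_a = √[μ(2/r₂ − 1/a_t)] = 7.293 km/s.
Second burn Δv₂ = |v₂ − v_a| = 3.997 km/s.
Total Δv = Δv₁ + Δv₂ = 9.672 km/s.

Δv = 9.67 km/s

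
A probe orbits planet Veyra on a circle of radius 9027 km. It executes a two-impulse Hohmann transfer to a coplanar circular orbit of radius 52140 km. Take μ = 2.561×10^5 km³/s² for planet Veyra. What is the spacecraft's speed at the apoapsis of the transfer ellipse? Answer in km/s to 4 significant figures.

v = 1.204 km/s

Transfer-ellipse semi-major axis a_t = (r₁ + r₂)/2 = (9027 + 52140)/2 = 30583.5 km.
The apoapsis of the transfer ellipse is at r = 52140 km.
Applying v² = μ(2/r − 1/a_t): v = 1.204 km/s.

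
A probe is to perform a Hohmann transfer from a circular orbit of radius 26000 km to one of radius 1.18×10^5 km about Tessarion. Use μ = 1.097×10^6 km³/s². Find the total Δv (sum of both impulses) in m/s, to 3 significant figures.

The Hohmann ellipse has a_t = (r₁ + r₂)/2 = 72000 km.
Circular speed at r₁: v₁ = √(μ/r₁) = √(1.097×10^6/26000) = 6.496 km/s.
Transfer-orbit speed at r₁ (vis-viva equation): v_p = √[μ(2/r₁ − 1/a_t)] = 8.316 km/s.
First burn Δv₁ = |v_p − v₁| = 1.820 km/s.
Circular speed at r₂: v₂ = √(μ/r₂) = 3.049 km/s.
Transfer-orbit speed at r₂: v_a = √[μ(2/r₂ − 1/a_t)] = 1.832 km/s.
Second burn Δv₂ = |v₂ − v_a| = 1.217 km/s.
Δv = Δv₁ + Δv₂ = 1.820 + 1.217 = 3.037 km/s.

Δv = 3040 m/s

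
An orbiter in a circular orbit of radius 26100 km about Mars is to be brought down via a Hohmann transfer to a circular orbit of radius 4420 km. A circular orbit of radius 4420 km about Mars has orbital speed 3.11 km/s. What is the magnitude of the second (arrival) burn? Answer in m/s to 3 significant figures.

From the circular-orbit relation v² = μ/r at r = 4420 km: μ = v²r = (3.11)² × 4420 = 42750.7 km³/s².
Transfer-ellipse semi-major axis a_t = (r₁ + r₂)/2 = (26100 + 4420)/2 = 15260 km.
Circular speed at r = 4420 km: v_c = √(μ/r) = 3.1100 km/s.
Vis-viva on the transfer ellipse at r = 4420 km gives v_t = √[μ(2/r − 1/a_t)] = 4.0673 km/s.
Δv₂ = |v_t − v_c| = |4.0673 − 3.1100| = 0.9573 km/s.

Δv₂ = 957 m/s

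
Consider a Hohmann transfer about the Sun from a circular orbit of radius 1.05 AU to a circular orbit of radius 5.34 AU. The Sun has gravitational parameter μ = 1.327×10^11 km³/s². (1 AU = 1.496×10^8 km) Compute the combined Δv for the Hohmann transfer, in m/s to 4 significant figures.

In km: r₁ = 1.05 × 1.496×10^8 = 1.5708×10^8 km; r₂ = 5.34 × 1.496×10^8 = 7.98864×10^8 km.
Semi-major axis of the transfer orbit: a_t = (1.5708×10^8 + 7.98864×10^8)/2 = 4.77972×10^8 km.
At r₁ the circular-orbit speed is v₁ = √(μ/r₁) = 29.065 km/s.
On the transfer ellipse at r₁, vis-viva equation gives v_p = √[μ(2/r₁ − 1/a_t)] = 37.576 km/s.
First burn Δv₁ = |v_p − v₁| = 8.511 km/s.
Circular speed at r₂: v₂ = √(μ/r₂) = 12.8884 km/s.
Transfer-orbit speed at r₂: v_a = √[μ(2/r₂ − 1/a_t)] = 7.38853 km/s.
Second burn Δv₂ = |v₂ − v_a| = 5.500 km/s.
Total Δv = Δv₁ + Δv₂ = 14.01 km/s.

Δv = 14010 m/s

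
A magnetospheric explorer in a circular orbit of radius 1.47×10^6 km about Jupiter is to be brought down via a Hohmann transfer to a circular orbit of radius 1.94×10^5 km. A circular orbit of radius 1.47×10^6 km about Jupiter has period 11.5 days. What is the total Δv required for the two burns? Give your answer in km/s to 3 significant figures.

From Kepler's third law T² = 4π²r³/μ at r = 1.47×10^6 km, T = 11.5 days = 11.5 × 86400 s = 9.936×10^5 s: μ = 4π²r³/T² = 1.27025×10^8 km³/s².
The Hohmann ellipse has a_t = (r₁ + r₂)/2 = 8.320×10^5 km.
Circular speed at r₁: v₁ = √(μ/r₁) = √(1.27025×10^8/1.470×10^6) = 9.296 km/s.
On the transfer ellipse at r₁, v² = μ(2/r − 1/a) gives v_a = √[μ(2/r₁ − 1/a_t)] = 4.489 km/s.
First burn Δv₁ = |v_a − v₁| = 4.807 km/s.
At r₂, v₂ = √(μ/r₂) = 25.5884 km/s.
Transfer-orbit speed at r₂: v_p = √[μ(2/r₂ − 1/a_t)] = 34.0126 km/s.
Second burn Δv₂ = |v₂ − v_p| = 8.424 km/s.
Total Δv = Δv₁ + Δv₂ = 13.23 km/s.

Δv = 13.2 km/s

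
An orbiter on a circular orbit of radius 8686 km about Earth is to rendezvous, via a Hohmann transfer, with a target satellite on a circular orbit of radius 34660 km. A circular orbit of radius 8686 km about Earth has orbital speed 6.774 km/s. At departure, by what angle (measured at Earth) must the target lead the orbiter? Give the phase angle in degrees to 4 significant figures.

From the circular-orbit relation v² = μ/r at r = 8686 km: μ = v²r = (6.774)² × 8686 = 3.98575×10^5 km³/s².
Semi-major axis of the transfer orbit: a_t = (8686 + 34660)/2 = 21673 km.
Transfer time t = π√(a_t³/μ) = 15877 s.
The target's mean motion on its circular orbit is ω₂ = √(μ/r₂³) = 9.7839×10^-5 rad/s.
Angle swept by the target during transfer: ω₂·t = 1.5534 rad = 89.00°.
The orbiter traverses 180° on the transfer ellipse, so the target must lead by 180° − 89.00° = 91.00°.

φ = 91.00°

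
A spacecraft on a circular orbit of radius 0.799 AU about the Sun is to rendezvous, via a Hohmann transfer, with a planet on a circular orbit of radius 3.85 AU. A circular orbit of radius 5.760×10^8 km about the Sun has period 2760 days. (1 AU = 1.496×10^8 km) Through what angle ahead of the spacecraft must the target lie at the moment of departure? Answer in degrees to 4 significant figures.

φ = 95.55°

From Kepler's third law T² = 4π²r³/μ at r = 5.760×10^8 km, T = 2760 days = 2760 × 86400 s = 2.38464×10^8 s: μ = 4π²r³/T² = 1.32673×10^11 km³/s².
In km: r₁ = 0.799 × 1.496×10^8 = 1.195304×10^8 km; r₂ = 3.85 × 1.496×10^8 = 5.7596×10^8 km.
Transfer-ellipse semi-major axis a_t = (r₁ + r₂)/2 = (1.195304×10^8 + 5.7596×10^8)/2 = 3.477452×10^8 km.
The half-period of the transfer ellipse is t = π√(a_t³/μ) = 5.593×10^7 s.
The target's mean motion on its circular orbit is ω₂ = √(μ/r₂³) = 2.635×10^-8 rad/s.
Angle swept by the target during transfer: ω₂·t = 1.474 rad = 84.45°.
The spacecraft traverses 180° on the transfer ellipse, so the target must lead by 180° − 84.45° = 95.55°.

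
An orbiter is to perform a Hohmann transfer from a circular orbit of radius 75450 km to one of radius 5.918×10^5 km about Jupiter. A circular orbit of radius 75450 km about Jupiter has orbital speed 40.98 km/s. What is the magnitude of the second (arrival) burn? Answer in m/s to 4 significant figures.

Δv₂ = 7674 m/s

From the circular-orbit relation v² = μ/r at r = 75450 km: μ = v²r = (40.98)² × 75450 = 1.26708×10^8 km³/s².
Semi-major axis of the transfer orbit: a_t = (75450 + 5.918×10^5)/2 = 3.33625×10^5 km.
Circular speed at r = 5.918×10^5 km: v_c = √(μ/r) = 14.6324 km/s.
Vis-viva on the transfer ellipse at r = 5.918×10^5 km gives v_t = √[μ(2/r − 1/a_t)] = 6.95848 km/s.
Δv₂ = |v_t − v_c| = |6.95848 − 14.6324| = 7.674 km/s.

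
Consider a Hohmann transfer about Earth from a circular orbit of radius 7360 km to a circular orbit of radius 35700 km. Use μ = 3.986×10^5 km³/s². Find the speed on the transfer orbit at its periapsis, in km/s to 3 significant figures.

The Hohmann ellipse has a_t = (r₁ + r₂)/2 = 21530 km.
The periapsis of the transfer ellipse is at r = 7360 km.
Applying v² = μ(2/r − 1/a_t): v = 9.476 km/s.

v = 9.48 km/s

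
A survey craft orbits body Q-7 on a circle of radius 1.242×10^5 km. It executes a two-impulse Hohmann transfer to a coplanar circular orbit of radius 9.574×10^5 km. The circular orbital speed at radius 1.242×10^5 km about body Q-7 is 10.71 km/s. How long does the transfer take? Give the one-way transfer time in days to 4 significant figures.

t = 3.831 days

From the circular-orbit relation v² = μ/r at r = 1.242×10^5 km: μ = v²r = (10.71)² × 1.242×10^5 = 1.42462×10^7 km³/s².
The Hohmann ellipse has a_t = (r₁ + r₂)/2 = 5.408×10^5 km.
Transfer time t = π√(a_t³/μ) = π√((5.408×10^5)³ / 1.42462×10^7) = 3.310×10^5 s.
Converting: 3.310×10^5 s ÷ 86400 s/day = 3.831 days.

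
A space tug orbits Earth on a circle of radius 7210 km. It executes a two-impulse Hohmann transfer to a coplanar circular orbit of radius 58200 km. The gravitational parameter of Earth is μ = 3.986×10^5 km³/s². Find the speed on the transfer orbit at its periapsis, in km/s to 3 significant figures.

Semi-major axis of the transfer orbit: a_t = (7210 + 58200)/2 = 32705 km.
At periapsis, r = 7210 km.
From the vis-viva equation, v = √[μ(2/r − 1/a_t)] = 9.919 km/s.

v = 9.92 km/s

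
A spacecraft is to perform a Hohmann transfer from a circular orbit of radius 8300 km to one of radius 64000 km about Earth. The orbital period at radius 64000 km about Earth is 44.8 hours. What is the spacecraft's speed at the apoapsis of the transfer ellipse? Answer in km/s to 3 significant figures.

v = 1.19 km/s

From Kepler's third law T² = 4π²r³/μ at r = 64000 km, T = 44.8 hours = 44.8 × 3600 s = 1.6128×10^5 s: μ = 4π²r³/T² = 3.97868×10^5 km³/s².
Semi-major axis of the transfer orbit: a_t = (8300 + 64000)/2 = 36150 km.
At apoapsis, r = 64000 km.
Vis-viva: v = √[μ(2/r − 1/a_t)] = √[3.97868×10^5 × (2/64000 − 1/36150)] = 1.195 km/s.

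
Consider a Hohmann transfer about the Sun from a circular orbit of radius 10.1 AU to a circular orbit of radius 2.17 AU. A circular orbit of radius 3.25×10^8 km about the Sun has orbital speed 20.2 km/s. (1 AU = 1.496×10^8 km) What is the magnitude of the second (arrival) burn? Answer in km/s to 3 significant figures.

From the circular-orbit relation v² = μ/r at r = 3.25×10^8 km: μ = v²r = (20.2)² × 3.25×10^8 = 1.32613×10^11 km³/s².
In km: r₁ = 10.1 × 1.496×10^8 = 1.51096×10^9 km; r₂ = 2.17 × 1.496×10^8 = 3.24632×10^8 km.
Semi-major axis of the transfer orbit: a_t = (1.51096×10^9 + 3.24632×10^8)/2 = 9.17796×10^8 km.
Circular speed at r = 3.24632×10^8 km: v_c = √(μ/r) = 20.21145 km/s.
Vis-viva on the transfer ellipse at r = 3.24632×10^8 km gives v_t = √[μ(2/r − 1/a_t)] = 25.93288 km/s.
Δv₂ = |v_t − v_c| = |25.93288 − 20.21145| = 5.721 km/s.

Δv₂ = 5.72 km/s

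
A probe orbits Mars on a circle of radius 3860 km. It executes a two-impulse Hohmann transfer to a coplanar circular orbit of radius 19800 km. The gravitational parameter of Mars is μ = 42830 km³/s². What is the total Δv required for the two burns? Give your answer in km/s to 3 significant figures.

Δv = 1.61 km/s

The Hohmann ellipse has a_t = (r₁ + r₂)/2 = 11830 km.
Circular speed at r₁: v₁ = √(μ/r₁) = √(42830/3860) = 3.3310 km/s.
Transfer-orbit speed at r₁ (v² = μ(2/r − 1/a)): v_p = √[μ(2/r₁ − 1/a_t)] = 4.3094 km/s.
First burn Δv₁ = |v_p − v₁| = 0.9784 km/s.
At r₂, v₂ = √(μ/r₂) = 1.47076 km/s.
Transfer-orbit speed at r₂: v_a = √[μ(2/r₂ − 1/a_t)] = 0.840123 km/s.
Second burn Δv₂ = |v₂ − v_a| = 0.6306 km/s.
Δv = Δv₁ + Δv₂ = 0.9784 + 0.6306 = 1.609 km/s.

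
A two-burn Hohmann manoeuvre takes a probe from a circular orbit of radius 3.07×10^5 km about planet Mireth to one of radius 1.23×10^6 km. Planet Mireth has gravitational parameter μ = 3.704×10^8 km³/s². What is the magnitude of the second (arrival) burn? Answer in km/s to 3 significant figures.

Δv₂ = 6.39 km/s

Semi-major axis of the transfer orbit: a_t = (3.070×10^5 + 1.230×10^6)/2 = 7.685×10^5 km.
Circular speed at r = 1.230×10^6 km: v_c = √(μ/r) = 17.353 km/s.
Vis-viva on the transfer ellipse at r = 1.230×10^6 km gives v_t = √[μ(2/r − 1/a_t)] = 10.968 km/s.
Δv₂ = |v_t − v_c| = |10.968 − 17.353| = 6.385 km/s.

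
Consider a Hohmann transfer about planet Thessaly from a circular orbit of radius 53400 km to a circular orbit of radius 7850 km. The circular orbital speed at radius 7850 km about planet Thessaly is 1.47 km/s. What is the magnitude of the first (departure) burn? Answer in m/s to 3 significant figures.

From the circular-orbit relation v² = μ/r at r = 7850 km: μ = v²r = (1.47)² × 7850 = 16963.1 km³/s².
Semi-major axis of the transfer orbit: a_t = (53400 + 7850)/2 = 30625 km.
On the circular orbit at r = 53400 km, v_c = √(μ/r) = 0.56361 km/s.
Transfer-orbit speed at the same r (vis-viva, a = a_t): v_t = √[μ(2/r − 1/a_t)] = 0.28535 km/s.
Δv₁ = |v_t − v_c| = |0.28535 − 0.56361| = 0.2783 km/s.

Δv₁ = 278 m/s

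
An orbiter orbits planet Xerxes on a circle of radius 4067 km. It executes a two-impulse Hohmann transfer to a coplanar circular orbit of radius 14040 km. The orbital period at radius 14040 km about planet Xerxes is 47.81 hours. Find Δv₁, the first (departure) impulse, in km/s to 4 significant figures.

Δv₁ = 0.2336 km/s

From Kepler's third law T² = 4π²r³/μ at r = 14040 km, T = 47.81 hours = 47.81 × 3600 s = 1.72116×10^5 s: μ = 4π²r³/T² = 3688.23 km³/s².
The Hohmann ellipse has a_t = (r₁ + r₂)/2 = 9053.5 km.
Circular speed at r = 4067 km: v_c = √(μ/r) = 0.95230 km/s.
Transfer-orbit speed at the same r (vis-viva, a = a_t): v_t = √[μ(2/r − 1/a_t)] = 1.1859 km/s.
Δv₁ = |v_t − v_c| = |1.1859 − 0.95230| = 0.2336 km/s.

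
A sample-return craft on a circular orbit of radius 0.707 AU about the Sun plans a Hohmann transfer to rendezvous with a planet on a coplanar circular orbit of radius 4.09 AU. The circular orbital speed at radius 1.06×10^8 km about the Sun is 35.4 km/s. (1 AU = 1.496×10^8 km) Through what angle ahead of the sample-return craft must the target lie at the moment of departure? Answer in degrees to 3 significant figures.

From the circular-orbit relation v² = μ/r at r = 1.06×10^8 km: μ = v²r = (35.4)² × 1.06×10^8 = 1.32835×10^11 km³/s².
In km: r₁ = 0.707 × 1.496×10^8 = 1.057672×10^8 km; r₂ = 4.09 × 1.496×10^8 = 6.11864×10^8 km.
Semi-major axis of the transfer orbit: a_t = (1.057672×10^8 + 6.11864×10^8)/2 = 3.588156×10^8 km.
The half-period of the transfer ellipse is t = π√(a_t³/μ) = 5.859×10^7 s.
The target's mean motion on its circular orbit is ω₂ = √(μ/r₂³) = 2.408×10^-8 rad/s.
Angle swept by the target during transfer: ω₂·t = 1.4108 rad = 80.83°.
The sample-return craft traverses 180° on the transfer ellipse, so the target must lead by 180° − 80.83° = 99.2°.

φ = 99.2°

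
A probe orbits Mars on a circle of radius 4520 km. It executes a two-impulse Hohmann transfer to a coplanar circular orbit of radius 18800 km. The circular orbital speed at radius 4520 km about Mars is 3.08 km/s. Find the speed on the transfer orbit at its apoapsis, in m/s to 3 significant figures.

v = 940 m/s

From the circular-orbit relation v² = μ/r at r = 4520 km: μ = v²r = (3.08)² × 4520 = 42878.5 km³/s².
Transfer-ellipse semi-major axis a_t = (r₁ + r₂)/2 = (4520 + 18800)/2 = 11660 km.
The apoapsis of the transfer ellipse is at r = 18800 km.
Vis-viva: v = √[μ(2/r − 1/a_t)] = √[42878.5 × (2/18800 − 1/11660)] = 0.9403 km/s.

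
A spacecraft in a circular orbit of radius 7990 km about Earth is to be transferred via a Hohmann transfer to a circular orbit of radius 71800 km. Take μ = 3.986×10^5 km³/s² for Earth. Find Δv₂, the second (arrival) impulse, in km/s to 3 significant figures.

Δv₂ = 1.30 km/s

Transfer-ellipse semi-major axis a_t = (r₁ + r₂)/2 = (7990 + 71800)/2 = 39895 km.
On the circular orbit at r = 71800 km, v_c = √(μ/r) = 2.356 km/s.
Vis-viva on the transfer ellipse at r = 71800 km gives v_t = √[μ(2/r − 1/a_t)] = 1.054 km/s.
Δv₂ = |v_t − v_c| = |1.054 − 2.356| = 1.302 km/s.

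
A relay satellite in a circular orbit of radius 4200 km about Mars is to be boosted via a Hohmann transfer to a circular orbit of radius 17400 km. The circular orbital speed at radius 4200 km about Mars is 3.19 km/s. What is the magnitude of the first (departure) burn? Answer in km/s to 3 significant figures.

Δv₁ = 0.859 km/s

From the circular-orbit relation v² = μ/r at r = 4200 km: μ = v²r = (3.19)² × 4200 = 42739.6 km³/s².
Transfer-ellipse semi-major axis a_t = (r₁ + r₂)/2 = (4200 + 17400)/2 = 10800 km.
Circular speed at r = 4200 km: v_c = √(μ/r) = 3.1900 km/s.
Transfer-orbit speed at the same r (vis-viva, a = a_t): v_t = √[μ(2/r − 1/a_t)] = 4.0491 km/s.
Δv₁ = |v_t − v_c| = |4.0491 − 3.1900| = 0.8591 km/s.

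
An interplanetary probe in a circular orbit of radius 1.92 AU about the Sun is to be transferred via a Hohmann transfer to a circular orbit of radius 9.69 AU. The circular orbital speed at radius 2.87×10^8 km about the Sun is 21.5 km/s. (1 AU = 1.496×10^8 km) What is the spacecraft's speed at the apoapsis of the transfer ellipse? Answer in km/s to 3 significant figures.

v = 5.50 km/s

From the circular-orbit relation v² = μ/r at r = 2.87×10^8 km: μ = v²r = (21.5)² × 2.87×10^8 = 1.32666×10^11 km³/s².
In km: r₁ = 1.92 × 1.496×10^8 = 2.87232×10^8 km; r₂ = 9.69 × 1.496×10^8 = 1.449624×10^9 km.
Semi-major axis of the transfer orbit: a_t = (2.87232×10^8 + 1.449624×10^9)/2 = 8.68428×10^8 km.
The apoapsis of the transfer ellipse is at r = 1.449624×10^9 km.
From the vis-viva equation, v = √[μ(2/r − 1/a_t)] = 5.502 km/s.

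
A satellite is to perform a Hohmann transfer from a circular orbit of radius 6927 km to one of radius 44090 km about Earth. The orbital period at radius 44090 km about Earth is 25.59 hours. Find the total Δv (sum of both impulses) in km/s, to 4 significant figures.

From Kepler's third law T² = 4π²r³/μ at r = 44090 km, T = 25.59 hours = 25.59 × 3600 s = 92124 s: μ = 4π²r³/T² = 3.98689×10^5 km³/s².
Transfer-ellipse semi-major axis a_t = (r₁ + r₂)/2 = (6927 + 44090)/2 = 25508.5 km.
At r₁ the circular-orbit speed is v₁ = √(μ/r₁) = 7.58656 km/s.
Transfer-orbit speed at r₁ (vis-viva): v_p = √[μ(2/r₁ − 1/a_t)] = 9.97407 km/s.
First burn Δv₁ = |v_p − v₁| = 2.388 km/s.
At r₂, v₂ = √(μ/r₂) = 3.007 km/s.
Transfer-orbit speed at r₂: v_a = √[μ(2/r₂ − 1/a_t)] = 1.567 km/s.
Second burn Δv₂ = |v₂ − v_a| = 1.440 km/s.
Total Δv = Δv₁ + Δv₂ = 3.828 km/s.

Δv = 3.828 km/s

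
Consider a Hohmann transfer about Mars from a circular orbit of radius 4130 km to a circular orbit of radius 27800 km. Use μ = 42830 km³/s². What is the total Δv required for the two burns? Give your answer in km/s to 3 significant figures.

Δv = 1.64 km/s

Semi-major axis of the transfer orbit: a_t = (4130 + 27800)/2 = 15965 km.
At r₁ the circular-orbit speed is v₁ = √(μ/r₁) = 3.220 km/s.
On the transfer ellipse at r₁, vis-viva equation gives v_p = √[μ(2/r₁ − 1/a_t)] = 4.249 km/s.
First burn Δv₁ = |v_p − v₁| = 1.029 km/s.
Circular speed at r₂: v₂ = √(μ/r₂) = 1.2412 km/s.
Transfer-orbit speed at r₂: v_a = √[μ(2/r₂ − 1/a_t)] = 0.63131 km/s.
Second burn Δv₂ = |v₂ − v_a| = 0.6099 km/s.
Δv = Δv₁ + Δv₂ = 1.029 + 0.6099 = 1.639 km/s.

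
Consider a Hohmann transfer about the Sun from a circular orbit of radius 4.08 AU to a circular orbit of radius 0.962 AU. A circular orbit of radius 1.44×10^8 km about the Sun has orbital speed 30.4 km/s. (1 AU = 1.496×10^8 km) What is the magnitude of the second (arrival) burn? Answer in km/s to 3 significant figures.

Δv₂ = 8.28 km/s

From the circular-orbit relation v² = μ/r at r = 1.44×10^8 km: μ = v²r = (30.4)² × 1.44×10^8 = 1.33079×10^11 km³/s².
In km: r₁ = 4.08 × 1.496×10^8 = 6.10368×10^8 km; r₂ = 0.962 × 1.496×10^8 = 1.439152×10^8 km.
Transfer-ellipse semi-major axis a_t = (r₁ + r₂)/2 = (6.10368×10^8 + 1.439152×10^8)/2 = 3.771416×10^8 km.
On the circular orbit at r = 1.439152×10^8 km, v_c = √(μ/r) = 30.409 km/s.
Vis-viva on the transfer ellipse at r = 1.439152×10^8 km gives v_t = √[μ(2/r − 1/a_t)] = 38.685 km/s.
Δv₂ = |v_t − v_c| = |38.685 − 30.409| = 8.276 km/s.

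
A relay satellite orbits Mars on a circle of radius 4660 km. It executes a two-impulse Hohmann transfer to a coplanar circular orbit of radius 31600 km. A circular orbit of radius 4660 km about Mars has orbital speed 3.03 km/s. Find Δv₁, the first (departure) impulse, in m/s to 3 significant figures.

From the circular-orbit relation v² = μ/r at r = 4660 km: μ = v²r = (3.03)² × 4660 = 42783.0 km³/s².
Semi-major axis of the transfer orbit: a_t = (4660 + 31600)/2 = 18130 km.
Circular speed at r = 4660 km: v_c = √(μ/r) = 3.0300 km/s.
Transfer-orbit speed at the same r (vis-viva, a = a_t): v_t = √[μ(2/r − 1/a_t)] = 4.0003 km/s.
Δv₁ = |v_t − v_c| = |4.0003 − 3.0300| = 0.9703 km/s.

Δv₁ = 970 m/s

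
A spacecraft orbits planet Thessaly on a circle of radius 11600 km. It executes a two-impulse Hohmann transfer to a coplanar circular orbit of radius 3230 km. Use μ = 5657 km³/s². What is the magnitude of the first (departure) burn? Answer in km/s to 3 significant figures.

Δv₁ = 0.237 km/s

Semi-major axis of the transfer orbit: a_t = (11600 + 3230)/2 = 7415 km.
Circular speed at r = 11600 km: v_c = √(μ/r) = 0.6983 km/s.
Transfer-orbit speed at the same r (vis-viva, a = a_t): v_t = √[μ(2/r − 1/a_t)] = 0.4609 km/s.
Δv₁ = |v_t − v_c| = |0.4609 − 0.6983| = 0.2374 km/s.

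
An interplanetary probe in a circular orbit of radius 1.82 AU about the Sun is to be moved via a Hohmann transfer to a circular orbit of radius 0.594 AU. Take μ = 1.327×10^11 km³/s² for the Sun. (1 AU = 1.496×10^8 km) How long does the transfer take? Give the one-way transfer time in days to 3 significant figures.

t = 242 days

In km: r₁ = 1.82 × 1.496×10^8 = 2.72272×10^8 km; r₂ = 0.594 × 1.496×10^8 = 8.88624×10^7 km.
Semi-major axis of the transfer orbit: a_t = (2.72272×10^8 + 8.88624×10^7)/2 = 1.805672×10^8 km.
Half the transfer-orbit period gives t = π√(a_t³/μ) = 2.093×10^7 s.
Converting: 2.093×10^7 s ÷ 86400 s/day = 242 days.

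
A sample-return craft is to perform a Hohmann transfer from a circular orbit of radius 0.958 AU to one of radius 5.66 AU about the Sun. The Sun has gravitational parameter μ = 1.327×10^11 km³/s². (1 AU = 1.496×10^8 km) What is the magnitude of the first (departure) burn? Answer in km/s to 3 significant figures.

Δv₁ = 9.37 km/s

In km: r₁ = 0.958 × 1.496×10^8 = 1.433168×10^8 km; r₂ = 5.66 × 1.496×10^8 = 8.46736×10^8 km.
Transfer-ellipse semi-major axis a_t = (r₁ + r₂)/2 = (1.433168×10^8 + 8.46736×10^8)/2 = 4.950264×10^8 km.
Circular speed at r = 1.433168×10^8 km: v_c = √(μ/r) = 30.429 km/s.
Vis-viva on the transfer ellipse at r = 1.433168×10^8 km gives v_t = √[μ(2/r − 1/a_t)] = 39.797 km/s.
Δv₁ = |v_t − v_c| = |39.797 − 30.429| = 9.368 km/s.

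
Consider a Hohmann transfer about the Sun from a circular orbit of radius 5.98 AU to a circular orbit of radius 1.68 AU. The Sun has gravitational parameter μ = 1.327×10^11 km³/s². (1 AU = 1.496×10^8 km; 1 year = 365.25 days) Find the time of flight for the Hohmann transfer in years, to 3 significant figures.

In km: r₁ = 5.98 × 1.496×10^8 = 8.94608×10^8 km; r₂ = 1.68 × 1.496×10^8 = 2.51328×10^8 km.
The Hohmann ellipse has a_t = (r₁ + r₂)/2 = 5.72968×10^8 km.
Transfer time t = π√(a_t³/μ) = π√((5.72968×10^8)³ / 1.327×10^11) = 1.183×10^8 s.
Converting: 1.183×10^8 s ÷ 3.15576×10^7 s/year (365.25 × 86400) = 3.75 years.

t = 3.75 years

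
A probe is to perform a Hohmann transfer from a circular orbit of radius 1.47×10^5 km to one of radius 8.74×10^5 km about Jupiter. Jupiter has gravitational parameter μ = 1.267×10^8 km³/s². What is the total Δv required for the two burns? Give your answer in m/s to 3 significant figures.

The Hohmann ellipse has a_t = (r₁ + r₂)/2 = 5.105×10^5 km.
At r₁ the circular-orbit speed is v₁ = √(μ/r₁) = 29.3582 km/s.
Transfer-orbit speed at r₁ (vis-viva equation): v_p = √[μ(2/r₁ − 1/a_t)] = 38.4138 km/s.
First burn Δv₁ = |v_p − v₁| = 9.0556 km/s.
Circular speed at r₂: v₂ = √(μ/r₂) = 12.0402 km/s.
Transfer-orbit speed at r₂: v_a = √[μ(2/r₂ − 1/a_t)] = 6.46091 km/s.
Second burn Δv₂ = |v₂ − v_a| = 5.5793 km/s.
Δv = Δv₁ + Δv₂ = 9.0556 + 5.5793 = 14.63 km/s.

Δv = 14600 m/s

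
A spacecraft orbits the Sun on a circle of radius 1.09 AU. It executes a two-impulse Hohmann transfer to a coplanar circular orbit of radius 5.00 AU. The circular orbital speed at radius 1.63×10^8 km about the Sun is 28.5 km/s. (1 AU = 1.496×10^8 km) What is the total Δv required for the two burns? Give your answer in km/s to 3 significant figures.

From the circular-orbit relation v² = μ/r at r = 1.63×10^8 km: μ = v²r = (28.5)² × 1.63×10^8 = 1.32397×10^11 km³/s².
In km: r₁ = 1.09 × 1.496×10^8 = 1.63064×10^8 km; r₂ = 5.00 × 1.496×10^8 = 7.480×10^8 km.
Semi-major axis of the transfer orbit: a_t = (1.63064×10^8 + 7.480×10^8)/2 = 4.55532×10^8 km.
At r₁ the circular-orbit speed is v₁ = √(μ/r₁) = 28.494 km/s.
On the transfer ellipse at r₁, v² = μ(2/r − 1/a) gives v_p = √[μ(2/r₁ − 1/a_t)] = 36.513 km/s.
First burn Δv₁ = |v_p − v₁| = 8.019 km/s.
Circular speed at r₂: v₂ = √(μ/r₂) = 13.304 km/s.
Transfer-orbit speed at r₂: v_a = √[μ(2/r₂ − 1/a_t)] = 7.9599 km/s.
Second burn Δv₂ = |v₂ − v_a| = 5.344 km/s.
Total Δv = Δv₁ + Δv₂ = 13.36 km/s.

Δv = 13.4 km/s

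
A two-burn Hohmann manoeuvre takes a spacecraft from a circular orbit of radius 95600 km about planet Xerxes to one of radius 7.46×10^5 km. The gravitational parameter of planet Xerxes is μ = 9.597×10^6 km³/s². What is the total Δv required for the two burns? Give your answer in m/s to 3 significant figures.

Transfer-ellipse semi-major axis a_t = (r₁ + r₂)/2 = (95600 + 7.460×10^5)/2 = 4.208×10^5 km.
Circular speed at r₁: v₁ = √(μ/r₁) = √(9.597×10^6/95600) = 10.019 km/s.
Transfer-orbit speed at r₁ (v² = μ(2/r − 1/a)): v_p = √[μ(2/r₁ − 1/a_t)] = 13.340 km/s.
First burn Δv₁ = |v_p − v₁| = 3.321 km/s.
Circular speed at r₂: v₂ = √(μ/r₂) = 3.587 km/s.
Transfer-orbit speed at r₂: v_a = √[μ(2/r₂ − 1/a_t)] = 1.710 km/s.
Second burn Δv₂ = |v₂ − v_a| = 1.877 km/s.
Δv = Δv₁ + Δv₂ = 3.321 + 1.877 = 5.198 km/s.

Δv = 5200 m/s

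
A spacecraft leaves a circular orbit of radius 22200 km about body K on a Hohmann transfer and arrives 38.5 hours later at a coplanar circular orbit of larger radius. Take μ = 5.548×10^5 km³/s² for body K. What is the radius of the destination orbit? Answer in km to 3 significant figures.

r₂ = 1.83×10^5 km

Transfer time t = 38.5 hours = 1.386×10^5 s, and t = π√(a_t³/μ).
So a_t = (μ t²/π²)^(1/3) = (5.548×10^5 × (1.386×10^5)² / π²)^(1/3) = 1.0259×10^5 km.
Since a_t = (r₁ + r₂)/2, r₂ = 2a_t − r₁ = 2×1.0259×10^5 − 22200 = 1.8298×10^5 km.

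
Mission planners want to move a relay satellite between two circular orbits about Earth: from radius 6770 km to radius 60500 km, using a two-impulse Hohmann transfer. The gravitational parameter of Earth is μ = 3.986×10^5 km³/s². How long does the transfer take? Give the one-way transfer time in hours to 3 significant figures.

t = 8.53 hours

The Hohmann ellipse has a_t = (r₁ + r₂)/2 = 33635 km.
Transfer time t = π√(a_t³/μ) = π√((33635)³ / 3.986×10^5) = 30700 s.
Converting: 30700 s ÷ 3600 s/hour = 8.53 hours.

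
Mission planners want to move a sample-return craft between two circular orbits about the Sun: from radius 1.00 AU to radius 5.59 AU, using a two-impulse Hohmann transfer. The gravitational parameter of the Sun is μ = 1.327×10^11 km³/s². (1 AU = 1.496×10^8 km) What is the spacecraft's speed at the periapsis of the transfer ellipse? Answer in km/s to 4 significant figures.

In km: r₁ = 1.00 × 1.496×10^8 = 1.496×10^8 km; r₂ = 5.59 × 1.496×10^8 = 8.36264×10^8 km.
Semi-major axis of the transfer orbit: a_t = (1.496×10^8 + 8.36264×10^8)/2 = 4.92932×10^8 km.
The periapsis of the transfer ellipse is at r = 1.496×10^8 km.
Vis-viva: v = √[μ(2/r − 1/a_t)] = √[1.327×10^11 × (2/1.496×10^8 − 1/4.92932×10^8)] = 38.79 km/s.

v = 38.79 km/s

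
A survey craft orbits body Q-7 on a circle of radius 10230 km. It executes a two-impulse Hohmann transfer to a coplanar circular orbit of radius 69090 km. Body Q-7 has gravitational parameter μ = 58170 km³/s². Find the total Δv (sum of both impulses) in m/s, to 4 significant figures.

Δv = 1214 m/s

Transfer-ellipse semi-major axis a_t = (r₁ + r₂)/2 = (10230 + 69090)/2 = 39660 km.
Circular speed at r₁: v₁ = √(μ/r₁) = √(58170/10230) = 2.384579 km/s.
Transfer-orbit speed at r₁ (v² = μ(2/r − 1/a)): v_p = √[μ(2/r₁ − 1/a_t)] = 3.147335 km/s.
First burn Δv₁ = |v_p − v₁| = 0.7628 km/s.
At r₂, v₂ = √(μ/r₂) = 0.9176 km/s.
Transfer-orbit speed at r₂: v_a = √[μ(2/r₂ − 1/a_t)] = 0.4660 km/s.
Second burn Δv₂ = |v₂ − v_a| = 0.4516 km/s.
Δv = Δv₁ + Δv₂ = 0.7628 + 0.4516 = 1.214 km/s.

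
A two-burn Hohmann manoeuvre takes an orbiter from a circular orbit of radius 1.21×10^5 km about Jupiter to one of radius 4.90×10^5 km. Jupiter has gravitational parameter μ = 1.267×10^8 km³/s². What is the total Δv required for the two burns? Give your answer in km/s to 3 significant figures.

Δv = 14.6 km/s

Transfer-ellipse semi-major axis a_t = (r₁ + r₂)/2 = (1.210×10^5 + 4.900×10^5)/2 = 3.055×10^5 km.
At r₁ the circular-orbit speed is v₁ = √(μ/r₁) = 32.35904 km/s.
Transfer-orbit speed at r₁ (v² = μ(2/r − 1/a)): v_p = √[μ(2/r₁ − 1/a_t)] = 40.98152 km/s.
First burn Δv₁ = |v_p − v₁| = 8.622 km/s.
At r₂, v₂ = √(μ/r₂) = 16.08 km/s.
Transfer-orbit speed at r₂: v_a = √[μ(2/r₂ − 1/a_t)] = 10.12 km/s.
Second burn Δv₂ = |v₂ − v_a| = 5.960 km/s.
Δv = Δv₁ + Δv₂ = 8.622 + 5.960 = 14.58 km/s.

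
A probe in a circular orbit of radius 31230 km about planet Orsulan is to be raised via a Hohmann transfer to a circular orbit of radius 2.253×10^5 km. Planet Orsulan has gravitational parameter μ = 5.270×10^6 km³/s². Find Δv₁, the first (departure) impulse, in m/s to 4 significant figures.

The Hohmann ellipse has a_t = (r₁ + r₂)/2 = 1.28265×10^5 km.
On the circular orbit at r = 31230 km, v_c = √(μ/r) = 12.9903 km/s.
Vis-viva on the transfer ellipse at r = 31230 km gives v_t = √[μ(2/r − 1/a_t)] = 17.2165 km/s.
Δv₁ = |v_t − v_c| = |17.2165 − 12.9903| = 4.226 km/s.

Δv₁ = 4226 m/s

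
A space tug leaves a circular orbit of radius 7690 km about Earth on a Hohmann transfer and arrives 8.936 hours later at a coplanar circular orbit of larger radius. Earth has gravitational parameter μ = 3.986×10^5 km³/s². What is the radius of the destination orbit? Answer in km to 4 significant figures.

Transfer time t = 8.936 hours = 32169.6 s, and t = π√(a_t³/μ).
So a_t = (μ t²/π²)^(1/3) = (3.986×10^5 × (32169.6)² / π²)^(1/3) = 34704 km.
Since a_t = (r₁ + r₂)/2, r₂ = 2a_t − r₁ = 2×34704 − 7690 = 61718 km.

r₂ = 61720 km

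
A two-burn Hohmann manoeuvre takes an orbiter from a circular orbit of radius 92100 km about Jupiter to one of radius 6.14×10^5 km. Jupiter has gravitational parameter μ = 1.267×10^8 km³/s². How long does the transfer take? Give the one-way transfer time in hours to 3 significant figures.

Transfer-ellipse semi-major axis a_t = (r₁ + r₂)/2 = (92100 + 6.140×10^5)/2 = 3.5305×10^5 km.
Half the transfer-orbit period gives t = π√(a_t³/μ) = 58550 s.
Converting: 58550 s ÷ 3600 s/hour = 16.3 hours.

t = 16.3 hours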